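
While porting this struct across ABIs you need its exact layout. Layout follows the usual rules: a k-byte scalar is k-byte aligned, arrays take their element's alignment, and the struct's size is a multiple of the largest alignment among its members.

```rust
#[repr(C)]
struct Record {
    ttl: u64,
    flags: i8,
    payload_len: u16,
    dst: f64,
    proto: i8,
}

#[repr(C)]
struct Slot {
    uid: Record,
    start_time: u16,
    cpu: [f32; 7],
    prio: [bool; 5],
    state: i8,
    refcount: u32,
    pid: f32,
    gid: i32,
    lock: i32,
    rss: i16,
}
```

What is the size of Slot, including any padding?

96 bytes

Record: @0: ttl [8B, align 8] → 8; @8: flags [1B, align 1] → 9; +1 pad (align 2); @10: payload_len [2B, align 2] → 12; +4 pad (align 8); @16: dst [8B, align 8] → 24; @24: proto [1B, align 1] → 25; +7 tail pad (align 8); size 32, align 8
@0: uid [32B, align 8] → 32
@32: start_time [2B, align 2] → 34
+2 pad (align 4)
@36: cpu [28B, align 4] → 64
@64: prio [5B, align 1] → 69
@69: state [1B, align 1] → 70
+2 pad (align 4)
@72: refcount [4B, align 4] → 76
@76: pid [4B, align 4] → 80
@80: gid [4B, align 4] → 84
@84: lock [4B, align 4] → 88
@88: rss [2B, align 2] → 90
+6 tail pad (align 8)
size 96, align 8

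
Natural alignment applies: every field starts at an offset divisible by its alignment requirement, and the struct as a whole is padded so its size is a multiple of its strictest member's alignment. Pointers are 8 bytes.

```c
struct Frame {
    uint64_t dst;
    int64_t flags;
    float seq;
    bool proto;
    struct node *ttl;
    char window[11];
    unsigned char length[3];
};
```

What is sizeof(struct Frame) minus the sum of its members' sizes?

5

0..8  dst  (8B, 8-aligned)
8..16  flags  (8B, 8-aligned)
16..20  seq  (4B, 4-aligned)
20..21  proto  (1B, 1-aligned)
21..24  -- padding (3B)
24..32  ttl  (8B, 8-aligned)
32..43  window  (11B, 1-aligned)
43..46  length  (3B, 1-aligned)
46..48  -- tail padding (2B)
sizeof = 48, alignof = 8
data bytes 43, size 48 → padding 5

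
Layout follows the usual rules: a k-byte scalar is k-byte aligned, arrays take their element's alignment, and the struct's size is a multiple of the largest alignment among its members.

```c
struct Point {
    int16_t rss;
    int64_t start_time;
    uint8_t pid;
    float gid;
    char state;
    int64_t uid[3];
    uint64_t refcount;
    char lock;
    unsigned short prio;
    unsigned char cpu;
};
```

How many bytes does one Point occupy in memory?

72

rss at 0 (size 2, align 2) → ends 2
pad 6 to align 8 for start_time
start_time at 8 (size 8, align 8) → ends 16
pid at 16 (size 1, align 1) → ends 17
pad 3 to align 4 for gid
gid at 20 (size 4, align 4) → ends 24
state at 24 (size 1, align 1) → ends 25
pad 7 to align 8 for uid
uid at 32 (size 24, align 8) → ends 56
refcount at 56 (size 8, align 8) → ends 64
lock at 64 (size 1, align 1) → ends 65
pad 1 to align 2 for prio
prio at 66 (size 2, align 2) → ends 68
cpu at 68 (size 1, align 1) → ends 69
tail pad 3 to reach multiple of 8
total 72 bytes, alignment 8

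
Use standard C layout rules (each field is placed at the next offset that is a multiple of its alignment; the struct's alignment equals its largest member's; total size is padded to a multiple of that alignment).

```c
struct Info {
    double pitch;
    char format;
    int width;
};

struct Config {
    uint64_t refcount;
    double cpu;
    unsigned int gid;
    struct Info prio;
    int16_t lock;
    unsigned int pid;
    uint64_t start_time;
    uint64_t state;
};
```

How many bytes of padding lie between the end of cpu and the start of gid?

0

Info: pitch at 0 (size 8, align 8) → ends 8; format at 8 (size 1, align 1) → ends 9; pad 3 to align 4 for width; width at 12 (size 4, align 4) → ends 16; total 16 bytes, alignment 8
refcount at 0 (size 8, align 8) → ends 8
cpu at 8 (size 8, align 8) → ends 16
gid at 16 (size 4, align 4) → ends 20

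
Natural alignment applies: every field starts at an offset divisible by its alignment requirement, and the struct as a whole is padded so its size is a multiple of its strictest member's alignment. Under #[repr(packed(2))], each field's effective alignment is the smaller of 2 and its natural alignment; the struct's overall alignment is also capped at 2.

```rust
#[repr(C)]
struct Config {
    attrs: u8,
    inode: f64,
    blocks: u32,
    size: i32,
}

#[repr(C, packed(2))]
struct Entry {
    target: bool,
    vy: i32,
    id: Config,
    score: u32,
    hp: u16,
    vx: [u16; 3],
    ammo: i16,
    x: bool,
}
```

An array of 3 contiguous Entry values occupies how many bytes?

138

Config: 0..1  attrs  (1B, 1-aligned); 1..8  -- padding (7B); 8..16  inode  (8B, 8-aligned); 16..20  blocks  (4B, 4-aligned); 20..24  size  (4B, 4-aligned); sizeof = 24, alignof = 8
0..1  target  (1B, 1-aligned)
1..2  -- padding (1B)
2..6  vy  (4B, 2-aligned)
6..30  id  (24B, 2-aligned)
30..34  score  (4B, 2-aligned)
34..36  hp  (2B, 2-aligned)
36..42  vx  (6B, 2-aligned)
42..44  ammo  (2B, 2-aligned)
44..45  x  (1B, 1-aligned)
45..46  -- tail padding (1B)
sizeof = 46, alignof = 2
array of 3: 3 × 46 = 138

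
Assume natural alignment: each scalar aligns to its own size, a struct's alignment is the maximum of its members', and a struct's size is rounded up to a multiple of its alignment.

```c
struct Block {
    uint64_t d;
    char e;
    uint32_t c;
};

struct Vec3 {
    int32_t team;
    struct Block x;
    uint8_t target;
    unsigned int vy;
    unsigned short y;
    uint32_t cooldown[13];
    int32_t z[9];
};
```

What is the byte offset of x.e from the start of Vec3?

16

Block: d at 0 (size 8, align 8) → ends 8; e at 8 (size 1, align 1) → ends 9; pad 3 to align 4 for c; c at 12 (size 4, align 4) → ends 16; total 16 bytes, alignment 8
team at 0 (size 4, align 4) → ends 4
pad 4 to align 8 for x
x at 8 (size 16, align 8) → ends 24
within Block: e at 8
8 + 8 = 16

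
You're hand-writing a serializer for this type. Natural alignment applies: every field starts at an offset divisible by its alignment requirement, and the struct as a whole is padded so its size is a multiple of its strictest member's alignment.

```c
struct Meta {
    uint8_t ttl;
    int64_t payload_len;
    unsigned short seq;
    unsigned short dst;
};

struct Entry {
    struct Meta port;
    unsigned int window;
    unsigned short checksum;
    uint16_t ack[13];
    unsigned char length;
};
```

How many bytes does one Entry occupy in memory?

64

Meta: ttl at 0 (size 1, align 1) → ends 1; pad 7 to align 8 for payload_len; payload_len at 8 (size 8, align 8) → ends 16; seq at 16 (size 2, align 2) → ends 18; dst at 18 (size 2, align 2) → ends 20; tail pad 4 to reach multiple of 8; total 24 bytes, alignment 8
port at 0 (size 24, align 8) → ends 24
window at 24 (size 4, align 4) → ends 28
checksum at 28 (size 2, align 2) → ends 30
ack at 30 (size 26, align 2) → ends 56
length at 56 (size 1, align 1) → ends 57
tail pad 7 to reach multiple of 8
total 64 bytes, alignment 8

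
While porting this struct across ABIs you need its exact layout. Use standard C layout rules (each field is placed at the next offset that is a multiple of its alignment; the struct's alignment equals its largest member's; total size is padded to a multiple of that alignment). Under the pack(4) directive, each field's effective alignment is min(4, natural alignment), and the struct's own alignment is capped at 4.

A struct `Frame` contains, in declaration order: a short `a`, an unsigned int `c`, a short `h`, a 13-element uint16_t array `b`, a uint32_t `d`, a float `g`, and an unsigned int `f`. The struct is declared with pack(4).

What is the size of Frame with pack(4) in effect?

0..2  a  (2B, 2-aligned)
2..4  -- padding (2B)
4..8  c  (4B, 4-aligned)
8..10  h  (2B, 2-aligned)
10..36  b  (26B, 2-aligned)
36..40  d  (4B, 4-aligned)
40..44  g  (4B, 4-aligned)
44..48  f  (4B, 4-aligned)
sizeof = 48, alignof = 4

48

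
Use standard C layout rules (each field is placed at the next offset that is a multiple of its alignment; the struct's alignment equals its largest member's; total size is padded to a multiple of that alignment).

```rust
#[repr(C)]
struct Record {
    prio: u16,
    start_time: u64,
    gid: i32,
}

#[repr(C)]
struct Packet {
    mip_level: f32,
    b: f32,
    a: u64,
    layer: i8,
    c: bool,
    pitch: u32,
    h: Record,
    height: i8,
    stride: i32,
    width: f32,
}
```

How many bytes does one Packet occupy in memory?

64

Record: @0: prio [2B, align 2] → 2; +6 pad (align 8); @8: start_time [8B, align 8] → 16; @16: gid [4B, align 4] → 20; +4 tail pad (align 8); size 24, align 8
@0: mip_level [4B, align 4] → 4
@4: b [4B, align 4] → 8
@8: a [8B, align 8] → 16
@16: layer [1B, align 1] → 17
@17: c [1B, align 1] → 18
+2 pad (align 4)
@20: pitch [4B, align 4] → 24
@24: h [24B, align 8] → 48
@48: height [1B, align 1] → 49
+3 pad (align 4)
@52: stride [4B, align 4] → 56
@56: width [4B, align 4] → 60
+4 tail pad (align 8)
size 64, align 8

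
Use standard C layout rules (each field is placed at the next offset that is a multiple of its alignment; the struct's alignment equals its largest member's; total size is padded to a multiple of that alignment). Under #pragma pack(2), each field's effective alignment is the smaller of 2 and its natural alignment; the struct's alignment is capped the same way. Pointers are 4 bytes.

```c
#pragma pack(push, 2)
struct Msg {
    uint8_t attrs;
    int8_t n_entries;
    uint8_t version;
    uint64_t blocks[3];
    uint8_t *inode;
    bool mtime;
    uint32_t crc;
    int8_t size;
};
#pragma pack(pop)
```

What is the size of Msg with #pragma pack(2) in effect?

0..1  attrs  (1B, 1-aligned)
1..2  n_entries  (1B, 1-aligned)
2..3  version  (1B, 1-aligned)
3..4  -- padding (1B)
4..28  blocks  (24B, 2-aligned)
28..32  inode  (4B, 2-aligned)
32..33  mtime  (1B, 1-aligned)
33..34  -- padding (1B)
34..38  crc  (4B, 2-aligned)
38..39  size  (1B, 1-aligned)
39..40  -- tail padding (1B)
sizeof = 40, alignof = 2

40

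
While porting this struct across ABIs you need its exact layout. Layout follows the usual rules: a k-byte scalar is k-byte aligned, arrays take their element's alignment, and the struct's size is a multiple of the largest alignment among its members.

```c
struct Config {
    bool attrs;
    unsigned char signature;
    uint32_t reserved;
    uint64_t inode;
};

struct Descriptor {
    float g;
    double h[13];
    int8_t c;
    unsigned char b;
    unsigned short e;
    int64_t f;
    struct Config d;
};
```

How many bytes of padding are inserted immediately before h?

Config: @0: attrs [1B, align 1] → 1; @1: signature [1B, align 1] → 2; +2 pad (align 4); @4: reserved [4B, align 4] → 8; @8: inode [8B, align 8] → 16; size 16, align 8
@0: g [4B, align 4] → 4
+4 pad (align 8)
@8: h [104B, align 8] → 112

4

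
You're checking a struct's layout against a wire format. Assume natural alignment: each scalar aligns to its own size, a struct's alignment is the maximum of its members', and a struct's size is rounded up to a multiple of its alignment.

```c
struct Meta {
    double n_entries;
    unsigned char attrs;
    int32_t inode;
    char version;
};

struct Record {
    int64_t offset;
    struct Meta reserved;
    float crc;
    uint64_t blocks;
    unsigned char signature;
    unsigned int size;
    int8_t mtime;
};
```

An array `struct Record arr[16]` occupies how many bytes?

Meta: @0: n_entries [8B, align 8] → 8; @8: attrs [1B, align 1] → 9; +3 pad (align 4); @12: inode [4B, align 4] → 16; @16: version [1B, align 1] → 17; +7 tail pad (align 8); size 24, align 8
@0: offset [8B, align 8] → 8
@8: reserved [24B, align 8] → 32
@32: crc [4B, align 4] → 36
+4 pad (align 8)
@40: blocks [8B, align 8] → 48
@48: signature [1B, align 1] → 49
+3 pad (align 4)
@52: size [4B, align 4] → 56
@56: mtime [1B, align 1] → 57
+7 tail pad (align 8)
size 64, align 8
array of 16: 16 × 64 = 1024

1024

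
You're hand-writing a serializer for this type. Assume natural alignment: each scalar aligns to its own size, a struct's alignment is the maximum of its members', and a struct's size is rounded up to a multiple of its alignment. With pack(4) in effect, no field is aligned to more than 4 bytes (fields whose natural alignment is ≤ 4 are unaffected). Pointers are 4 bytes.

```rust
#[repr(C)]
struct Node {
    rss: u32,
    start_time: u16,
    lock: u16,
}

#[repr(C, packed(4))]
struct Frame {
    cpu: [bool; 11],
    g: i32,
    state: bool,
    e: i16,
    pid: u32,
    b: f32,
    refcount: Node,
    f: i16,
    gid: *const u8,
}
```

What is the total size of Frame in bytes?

44

Node: 0..4  rss  (4B, 4-aligned); 4..6  start_time  (2B, 2-aligned); 6..8  lock  (2B, 2-aligned); sizeof = 8, alignof = 4
0..11  cpu  (11B, 1-aligned)
11..12  -- padding (1B)
12..16  g  (4B, 4-aligned)
16..17  state  (1B, 1-aligned)
17..18  -- padding (1B)
18..20  e  (2B, 2-aligned)
20..24  pid  (4B, 4-aligned)
24..28  b  (4B, 4-aligned)
28..36  refcount  (8B, 4-aligned)
36..38  f  (2B, 2-aligned)
38..40  -- padding (2B)
40..44  gid  (4B, 4-aligned)
sizeof = 44, alignof = 4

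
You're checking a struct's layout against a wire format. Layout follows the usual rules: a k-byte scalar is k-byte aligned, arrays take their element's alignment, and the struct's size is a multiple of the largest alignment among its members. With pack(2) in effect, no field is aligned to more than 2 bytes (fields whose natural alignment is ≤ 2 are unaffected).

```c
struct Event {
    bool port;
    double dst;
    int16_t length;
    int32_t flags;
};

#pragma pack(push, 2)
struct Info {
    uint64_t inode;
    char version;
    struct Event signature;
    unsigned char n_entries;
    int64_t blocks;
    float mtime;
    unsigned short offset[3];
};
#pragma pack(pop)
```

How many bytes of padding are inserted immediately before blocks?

Event: port at 0 (size 1, align 1) → ends 1; pad 7 to align 8 for dst; dst at 8 (size 8, align 8) → ends 16; length at 16 (size 2, align 2) → ends 18; pad 2 to align 4 for flags; flags at 20 (size 4, align 4) → ends 24; total 24 bytes, alignment 8
inode at 0 (size 8, align 2) → ends 8
version at 8 (size 1, align 1) → ends 9
pad 1 to align 2 for signature
signature at 10 (size 24, align 2) → ends 34
n_entries at 34 (size 1, align 1) → ends 35
pad 1 to align 2 for blocks
blocks at 36 (size 8, align 2) → ends 44

1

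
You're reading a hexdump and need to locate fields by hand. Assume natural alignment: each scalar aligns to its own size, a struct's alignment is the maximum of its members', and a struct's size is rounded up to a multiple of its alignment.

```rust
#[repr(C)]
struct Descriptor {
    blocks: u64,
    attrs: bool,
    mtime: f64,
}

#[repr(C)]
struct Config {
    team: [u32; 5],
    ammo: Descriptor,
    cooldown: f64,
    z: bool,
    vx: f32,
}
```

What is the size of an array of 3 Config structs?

192

Descriptor: 0..8  blocks  (8B, 8-aligned); 8..9  attrs  (1B, 1-aligned); 9..16  -- padding (7B); 16..24  mtime  (8B, 8-aligned); sizeof = 24, alignof = 8
0..20  team  (20B, 4-aligned)
20..24  -- padding (4B)
24..48  ammo  (24B, 8-aligned)
48..56  cooldown  (8B, 8-aligned)
56..57  z  (1B, 1-aligned)
57..60  -- padding (3B)
60..64  vx  (4B, 4-aligned)
sizeof = 64, alignof = 8
array of 3: 3 × 64 = 192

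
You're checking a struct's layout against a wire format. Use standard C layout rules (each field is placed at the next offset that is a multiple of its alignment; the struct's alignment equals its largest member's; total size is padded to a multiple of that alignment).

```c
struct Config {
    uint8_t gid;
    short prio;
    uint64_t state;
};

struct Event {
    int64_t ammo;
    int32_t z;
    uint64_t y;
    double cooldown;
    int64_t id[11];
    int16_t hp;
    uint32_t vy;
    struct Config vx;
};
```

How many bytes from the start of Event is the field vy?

Config: 0..1  gid  (1B, 1-aligned); 1..2  -- padding (1B); 2..4  prio  (2B, 2-aligned); 4..8  -- padding (4B); 8..16  state  (8B, 8-aligned); sizeof = 16, alignof = 8
0..8  ammo  (8B, 8-aligned)
8..12  z  (4B, 4-aligned)
12..16  -- padding (4B)
16..24  y  (8B, 8-aligned)
24..32  cooldown  (8B, 8-aligned)
32..120  id  (88B, 8-aligned)
120..122  hp  (2B, 2-aligned)
122..124  -- padding (2B)
124..128  vy  (4B, 4-aligned)

124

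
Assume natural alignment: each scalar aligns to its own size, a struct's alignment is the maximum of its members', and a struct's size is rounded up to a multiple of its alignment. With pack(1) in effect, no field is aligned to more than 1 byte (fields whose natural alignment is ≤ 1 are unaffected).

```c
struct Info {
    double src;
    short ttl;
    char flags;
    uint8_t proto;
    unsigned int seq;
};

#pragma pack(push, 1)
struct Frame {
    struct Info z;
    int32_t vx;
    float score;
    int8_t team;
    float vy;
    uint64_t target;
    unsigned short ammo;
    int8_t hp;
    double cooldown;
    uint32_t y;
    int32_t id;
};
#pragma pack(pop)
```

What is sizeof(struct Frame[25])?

Info: 0..8  src  (8B, 8-aligned); 8..10  ttl  (2B, 2-aligned); 10..11  flags  (1B, 1-aligned); 11..12  proto  (1B, 1-aligned); 12..16  seq  (4B, 4-aligned); sizeof = 16, alignof = 8
0..16  z  (16B, 1-aligned)
16..20  vx  (4B, 1-aligned)
20..24  score  (4B, 1-aligned)
24..25  team  (1B, 1-aligned)
25..29  vy  (4B, 1-aligned)
29..37  target  (8B, 1-aligned)
37..39  ammo  (2B, 1-aligned)
39..40  hp  (1B, 1-aligned)
40..48  cooldown  (8B, 1-aligned)
48..52  y  (4B, 1-aligned)
52..56  id  (4B, 1-aligned)
sizeof = 56, alignof = 1
array of 25: 25 × 56 = 1400

1400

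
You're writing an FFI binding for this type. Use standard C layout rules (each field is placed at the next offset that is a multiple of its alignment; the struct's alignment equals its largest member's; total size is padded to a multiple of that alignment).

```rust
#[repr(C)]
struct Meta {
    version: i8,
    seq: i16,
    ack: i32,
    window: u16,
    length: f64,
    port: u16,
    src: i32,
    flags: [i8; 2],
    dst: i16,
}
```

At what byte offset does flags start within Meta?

32

@0: version [1B, align 1] → 1
+1 pad (align 2)
@2: seq [2B, align 2] → 4
@4: ack [4B, align 4] → 8
@8: window [2B, align 2] → 10
+6 pad (align 8)
@16: length [8B, align 8] → 24
@24: port [2B, align 2] → 26
+2 pad (align 4)
@28: src [4B, align 4] → 32
@32: flags [2B, align 1] → 34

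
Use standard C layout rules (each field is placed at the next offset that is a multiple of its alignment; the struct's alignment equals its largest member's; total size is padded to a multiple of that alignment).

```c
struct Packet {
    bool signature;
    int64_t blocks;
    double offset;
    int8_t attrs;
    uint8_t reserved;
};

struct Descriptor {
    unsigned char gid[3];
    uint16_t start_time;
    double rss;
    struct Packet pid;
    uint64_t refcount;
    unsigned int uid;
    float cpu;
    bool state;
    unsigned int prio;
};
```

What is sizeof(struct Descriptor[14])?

1008

Packet: signature at 0 (size 1, align 1) → ends 1; pad 7 to align 8 for blocks; blocks at 8 (size 8, align 8) → ends 16; offset at 16 (size 8, align 8) → ends 24; attrs at 24 (size 1, align 1) → ends 25; reserved at 25 (size 1, align 1) → ends 26; tail pad 6 to reach multiple of 8; total 32 bytes, alignment 8
gid at 0 (size 3, align 1) → ends 3
pad 1 to align 2 for start_time
start_time at 4 (size 2, align 2) → ends 6
pad 2 to align 8 for rss
rss at 8 (size 8, align 8) → ends 16
pid at 16 (size 32, align 8) → ends 48
refcount at 48 (size 8, align 8) → ends 56
uid at 56 (size 4, align 4) → ends 60
cpu at 60 (size 4, align 4) → ends 64
state at 64 (size 1, align 1) → ends 65
pad 3 to align 4 for prio
prio at 68 (size 4, align 4) → ends 72
total 72 bytes, alignment 8
array of 14: 14 × 72 = 1008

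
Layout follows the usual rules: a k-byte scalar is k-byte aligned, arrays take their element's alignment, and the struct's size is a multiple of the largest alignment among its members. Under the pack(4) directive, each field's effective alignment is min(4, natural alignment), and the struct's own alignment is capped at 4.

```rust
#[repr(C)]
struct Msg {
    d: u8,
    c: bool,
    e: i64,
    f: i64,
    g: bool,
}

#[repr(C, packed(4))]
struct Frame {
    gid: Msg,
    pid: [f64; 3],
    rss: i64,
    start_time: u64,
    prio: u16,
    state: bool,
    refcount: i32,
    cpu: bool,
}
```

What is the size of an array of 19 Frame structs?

Msg: 0..1  d  (1B, 1-aligned); 1..2  c  (1B, 1-aligned); 2..8  -- padding (6B); 8..16  e  (8B, 8-aligned); 16..24  f  (8B, 8-aligned); 24..25  g  (1B, 1-aligned); 25..32  -- tail padding (7B); sizeof = 32, alignof = 8
0..32  gid  (32B, 4-aligned)
32..56  pid  (24B, 4-aligned)
56..64  rss  (8B, 4-aligned)
64..72  start_time  (8B, 4-aligned)
72..74  prio  (2B, 2-aligned)
74..75  state  (1B, 1-aligned)
75..76  -- padding (1B)
76..80  refcount  (4B, 4-aligned)
80..81  cpu  (1B, 1-aligned)
81..84  -- tail padding (3B)
sizeof = 84, alignof = 4
array of 19: 19 × 84 = 1596

1596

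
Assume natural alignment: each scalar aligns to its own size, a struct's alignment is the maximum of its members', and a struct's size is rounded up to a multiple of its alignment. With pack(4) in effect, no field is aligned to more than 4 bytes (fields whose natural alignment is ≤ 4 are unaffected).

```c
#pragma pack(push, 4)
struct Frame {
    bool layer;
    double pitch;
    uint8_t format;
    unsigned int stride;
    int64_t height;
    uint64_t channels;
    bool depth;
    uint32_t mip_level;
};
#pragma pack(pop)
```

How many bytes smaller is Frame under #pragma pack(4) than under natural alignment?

4

natural layout:
  @0: layer [1B, align 1] → 1
  +7 pad (align 8)
  @8: pitch [8B, align 8] → 16
  @16: format [1B, align 1] → 17
  +3 pad (align 4)
  @20: stride [4B, align 4] → 24
  @24: height [8B, align 8] → 32
  @32: channels [8B, align 8] → 40
  @40: depth [1B, align 1] → 41
  +3 pad (align 4)
  @44: mip_level [4B, align 4] → 48
  size 48, align 8
packed(4) layout:
  @0: layer [1B, align 1] → 1
  +3 pad (align 4)
  @4: pitch [8B, align 4] → 12
  @12: format [1B, align 1] → 13
  +3 pad (align 4)
  @16: stride [4B, align 4] → 20
  @20: height [8B, align 4] → 28
  @28: channels [8B, align 4] → 36
  @36: depth [1B, align 1] → 37
  +3 pad (align 4)
  @40: mip_level [4B, align 4] → 44
  size 44, align 4
48 − 44 = 4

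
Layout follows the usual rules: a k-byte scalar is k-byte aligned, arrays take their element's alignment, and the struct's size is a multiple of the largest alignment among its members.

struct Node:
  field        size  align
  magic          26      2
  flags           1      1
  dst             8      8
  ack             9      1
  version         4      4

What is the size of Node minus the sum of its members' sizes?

8

@0: magic [26B, align 2] → 26
@26: flags [1B, align 1] → 27
+5 pad (align 8)
@32: dst [8B, align 8] → 40
@40: ack [9B, align 1] → 49
+3 pad (align 4)
@52: version [4B, align 4] → 56
size 56, align 8
data bytes 48, size 56 → padding 8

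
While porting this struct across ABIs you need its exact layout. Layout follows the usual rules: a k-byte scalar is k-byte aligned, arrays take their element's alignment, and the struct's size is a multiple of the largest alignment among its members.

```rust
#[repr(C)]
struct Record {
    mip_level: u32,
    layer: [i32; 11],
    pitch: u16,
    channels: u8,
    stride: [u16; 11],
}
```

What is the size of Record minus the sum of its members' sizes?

3

@0: mip_level [4B, align 4] → 4
@4: layer [44B, align 4] → 48
@48: pitch [2B, align 2] → 50
@50: channels [1B, align 1] → 51
+1 pad (align 2)
@52: stride [22B, align 2] → 74
+2 tail pad (align 4)
size 76, align 4
data bytes 73, size 76 → padding 3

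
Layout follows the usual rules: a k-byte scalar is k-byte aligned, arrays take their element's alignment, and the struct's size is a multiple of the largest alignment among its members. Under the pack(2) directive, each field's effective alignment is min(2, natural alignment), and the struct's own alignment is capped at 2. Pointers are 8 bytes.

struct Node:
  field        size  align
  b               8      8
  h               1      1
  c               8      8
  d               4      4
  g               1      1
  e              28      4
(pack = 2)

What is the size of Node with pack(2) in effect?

b at 0 (size 8, align 2) → ends 8
h at 8 (size 1, align 1) → ends 9
pad 1 to align 2 for c
c at 10 (size 8, align 2) → ends 18
d at 18 (size 4, align 2) → ends 22
g at 22 (size 1, align 1) → ends 23
pad 1 to align 2 for e
e at 24 (size 28, align 2) → ends 52
total 52 bytes, alignment 2

52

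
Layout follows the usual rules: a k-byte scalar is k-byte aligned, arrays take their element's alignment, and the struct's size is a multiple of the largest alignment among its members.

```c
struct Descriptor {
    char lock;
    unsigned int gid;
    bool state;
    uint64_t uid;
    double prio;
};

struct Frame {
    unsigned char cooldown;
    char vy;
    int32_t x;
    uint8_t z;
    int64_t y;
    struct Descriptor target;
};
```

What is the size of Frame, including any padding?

56 bytes

Descriptor: @0: lock [1B, align 1] → 1; +3 pad (align 4); @4: gid [4B, align 4] → 8; @8: state [1B, align 1] → 9; +7 pad (align 8); @16: uid [8B, align 8] → 24; @24: prio [8B, align 8] → 32; size 32, align 8
@0: cooldown [1B, align 1] → 1
@1: vy [1B, align 1] → 2
+2 pad (align 4)
@4: x [4B, align 4] → 8
@8: z [1B, align 1] → 9
+7 pad (align 8)
@16: y [8B, align 8] → 24
@24: target [32B, align 8] → 56
size 56, align 8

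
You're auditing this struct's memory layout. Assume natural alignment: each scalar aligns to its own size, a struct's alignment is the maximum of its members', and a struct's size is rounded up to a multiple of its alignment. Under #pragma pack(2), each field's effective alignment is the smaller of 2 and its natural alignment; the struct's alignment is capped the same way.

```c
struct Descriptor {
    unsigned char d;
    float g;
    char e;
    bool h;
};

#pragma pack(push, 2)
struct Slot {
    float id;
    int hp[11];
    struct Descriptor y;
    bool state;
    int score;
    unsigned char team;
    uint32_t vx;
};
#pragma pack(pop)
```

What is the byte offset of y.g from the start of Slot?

Descriptor: d at 0 (size 1, align 1) → ends 1; pad 3 to align 4 for g; g at 4 (size 4, align 4) → ends 8; e at 8 (size 1, align 1) → ends 9; h at 9 (size 1, align 1) → ends 10; tail pad 2 to reach multiple of 4; total 12 bytes, alignment 4
id at 0 (size 4, align 2) → ends 4
hp at 4 (size 44, align 2) → ends 48
y at 48 (size 12, align 2) → ends 60
within Descriptor: g at 4
48 + 4 = 52

52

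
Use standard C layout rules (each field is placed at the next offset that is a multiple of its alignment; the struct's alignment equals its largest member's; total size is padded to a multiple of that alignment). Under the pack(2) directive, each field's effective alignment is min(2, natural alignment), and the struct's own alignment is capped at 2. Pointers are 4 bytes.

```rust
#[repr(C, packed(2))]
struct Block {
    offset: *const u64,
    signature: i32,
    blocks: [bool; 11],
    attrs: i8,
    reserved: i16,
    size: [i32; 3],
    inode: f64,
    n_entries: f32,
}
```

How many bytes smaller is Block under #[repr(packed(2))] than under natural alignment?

10

natural layout:
  offset at 0 (size 4, align 4) → ends 4
  signature at 4 (size 4, align 4) → ends 8
  blocks at 8 (size 11, align 1) → ends 19
  attrs at 19 (size 1, align 1) → ends 20
  reserved at 20 (size 2, align 2) → ends 22
  pad 2 to align 4 for size
  size at 24 (size 12, align 4) → ends 36
  pad 4 to align 8 for inode
  inode at 40 (size 8, align 8) → ends 48
  n_entries at 48 (size 4, align 4) → ends 52
  tail pad 4 to reach multiple of 8
  total 56 bytes, alignment 8
packed(2) layout:
  offset at 0 (size 4, align 2) → ends 4
  signature at 4 (size 4, align 2) → ends 8
  blocks at 8 (size 11, align 1) → ends 19
  attrs at 19 (size 1, align 1) → ends 20
  reserved at 20 (size 2, align 2) → ends 22
  size at 22 (size 12, align 2) → ends 34
  inode at 34 (size 8, align 2) → ends 42
  n_entries at 42 (size 4, align 2) → ends 46
  total 46 bytes, alignment 2
56 − 46 = 10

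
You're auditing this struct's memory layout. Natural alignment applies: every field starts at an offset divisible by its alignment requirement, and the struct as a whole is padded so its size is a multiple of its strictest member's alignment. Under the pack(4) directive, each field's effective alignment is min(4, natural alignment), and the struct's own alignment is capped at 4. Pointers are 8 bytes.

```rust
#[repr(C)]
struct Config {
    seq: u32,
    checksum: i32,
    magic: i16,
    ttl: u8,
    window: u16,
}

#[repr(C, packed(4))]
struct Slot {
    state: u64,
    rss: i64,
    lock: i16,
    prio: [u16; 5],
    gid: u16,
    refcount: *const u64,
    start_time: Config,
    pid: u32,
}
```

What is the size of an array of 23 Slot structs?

Config: seq at 0 (size 4, align 4) → ends 4; checksum at 4 (size 4, align 4) → ends 8; magic at 8 (size 2, align 2) → ends 10; ttl at 10 (size 1, align 1) → ends 11; pad 1 to align 2 for window; window at 12 (size 2, align 2) → ends 14; tail pad 2 to reach multiple of 4; total 16 bytes, alignment 4
state at 0 (size 8, align 4) → ends 8
rss at 8 (size 8, align 4) → ends 16
lock at 16 (size 2, align 2) → ends 18
prio at 18 (size 10, align 2) → ends 28
gid at 28 (size 2, align 2) → ends 30
pad 2 to align 4 for refcount
refcount at 32 (size 8, align 4) → ends 40
start_time at 40 (size 16, align 4) → ends 56
pid at 56 (size 4, align 4) → ends 60
total 60 bytes, alignment 4
array of 23: 23 × 60 = 1380

1380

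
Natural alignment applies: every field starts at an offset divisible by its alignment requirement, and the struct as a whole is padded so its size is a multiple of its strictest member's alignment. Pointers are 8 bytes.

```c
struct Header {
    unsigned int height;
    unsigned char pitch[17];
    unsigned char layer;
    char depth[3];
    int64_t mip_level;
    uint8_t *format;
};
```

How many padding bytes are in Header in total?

7

@0: height [4B, align 4] → 4
@4: pitch [17B, align 1] → 21
@21: layer [1B, align 1] → 22
@22: depth [3B, align 1] → 25
+7 pad (align 8)
@32: mip_level [8B, align 8] → 40
@40: format [8B, align 8] → 48
size 48, align 8
data bytes 41, size 48 → padding 7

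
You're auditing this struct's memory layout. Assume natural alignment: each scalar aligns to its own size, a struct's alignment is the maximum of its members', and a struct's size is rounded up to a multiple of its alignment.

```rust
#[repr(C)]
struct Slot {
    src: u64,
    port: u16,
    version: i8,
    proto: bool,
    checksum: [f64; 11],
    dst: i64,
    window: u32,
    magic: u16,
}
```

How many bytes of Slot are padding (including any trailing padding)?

6

src at 0 (size 8, align 8) → ends 8
port at 8 (size 2, align 2) → ends 10
version at 10 (size 1, align 1) → ends 11
proto at 11 (size 1, align 1) → ends 12
pad 4 to align 8 for checksum
checksum at 16 (size 88, align 8) → ends 104
dst at 104 (size 8, align 8) → ends 112
window at 112 (size 4, align 4) → ends 116
magic at 116 (size 2, align 2) → ends 118
tail pad 2 to reach multiple of 8
total 120 bytes, alignment 8
data bytes 114, size 120 → padding 6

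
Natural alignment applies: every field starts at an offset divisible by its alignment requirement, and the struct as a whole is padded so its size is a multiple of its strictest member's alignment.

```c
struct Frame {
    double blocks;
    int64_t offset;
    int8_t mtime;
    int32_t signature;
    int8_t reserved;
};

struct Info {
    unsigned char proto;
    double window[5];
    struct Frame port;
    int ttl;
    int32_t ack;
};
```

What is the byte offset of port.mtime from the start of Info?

64

Frame: @0: blocks [8B, align 8] → 8; @8: offset [8B, align 8] → 16; @16: mtime [1B, align 1] → 17; +3 pad (align 4); @20: signature [4B, align 4] → 24; @24: reserved [1B, align 1] → 25; +7 tail pad (align 8); size 32, align 8
@0: proto [1B, align 1] → 1
+7 pad (align 8)
@8: window [40B, align 8] → 48
@48: port [32B, align 8] → 80
within Frame: mtime at 16
48 + 16 = 64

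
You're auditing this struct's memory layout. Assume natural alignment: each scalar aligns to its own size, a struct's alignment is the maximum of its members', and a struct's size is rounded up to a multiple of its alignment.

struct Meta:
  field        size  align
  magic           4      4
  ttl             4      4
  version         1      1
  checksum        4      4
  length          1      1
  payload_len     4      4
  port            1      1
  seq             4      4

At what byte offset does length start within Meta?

0..4  magic  (4B, 4-aligned)
4..8  ttl  (4B, 4-aligned)
8..9  version  (1B, 1-aligned)
9..12  -- padding (3B)
12..16  checksum  (4B, 4-aligned)
16..17  length  (1B, 1-aligned)

16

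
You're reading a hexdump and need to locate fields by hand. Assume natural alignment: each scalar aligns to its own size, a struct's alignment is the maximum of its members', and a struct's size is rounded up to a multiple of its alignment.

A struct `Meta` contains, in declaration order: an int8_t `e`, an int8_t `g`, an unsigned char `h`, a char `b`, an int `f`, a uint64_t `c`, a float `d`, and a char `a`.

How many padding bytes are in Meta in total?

3

e at 0 (size 1, align 1) → ends 1
g at 1 (size 1, align 1) → ends 2
h at 2 (size 1, align 1) → ends 3
b at 3 (size 1, align 1) → ends 4
f at 4 (size 4, align 4) → ends 8
c at 8 (size 8, align 8) → ends 16
d at 16 (size 4, align 4) → ends 20
a at 20 (size 1, align 1) → ends 21
tail pad 3 to reach multiple of 8
total 24 bytes, alignment 8
data bytes 21, size 24 → padding 3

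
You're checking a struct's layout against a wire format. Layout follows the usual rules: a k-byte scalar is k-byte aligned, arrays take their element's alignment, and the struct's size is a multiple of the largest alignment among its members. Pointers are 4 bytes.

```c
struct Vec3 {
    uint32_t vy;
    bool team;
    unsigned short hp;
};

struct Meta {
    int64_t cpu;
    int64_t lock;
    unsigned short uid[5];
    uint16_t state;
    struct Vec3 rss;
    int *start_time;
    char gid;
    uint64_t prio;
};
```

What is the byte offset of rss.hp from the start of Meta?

34

Vec3: 0..4  vy  (4B, 4-aligned); 4..5  team  (1B, 1-aligned); 5..6  -- padding (1B); 6..8  hp  (2B, 2-aligned); sizeof = 8, alignof = 4
0..8  cpu  (8B, 8-aligned)
8..16  lock  (8B, 8-aligned)
16..26  uid  (10B, 2-aligned)
26..28  state  (2B, 2-aligned)
28..36  rss  (8B, 4-aligned)
within Vec3: hp at 6
28 + 6 = 34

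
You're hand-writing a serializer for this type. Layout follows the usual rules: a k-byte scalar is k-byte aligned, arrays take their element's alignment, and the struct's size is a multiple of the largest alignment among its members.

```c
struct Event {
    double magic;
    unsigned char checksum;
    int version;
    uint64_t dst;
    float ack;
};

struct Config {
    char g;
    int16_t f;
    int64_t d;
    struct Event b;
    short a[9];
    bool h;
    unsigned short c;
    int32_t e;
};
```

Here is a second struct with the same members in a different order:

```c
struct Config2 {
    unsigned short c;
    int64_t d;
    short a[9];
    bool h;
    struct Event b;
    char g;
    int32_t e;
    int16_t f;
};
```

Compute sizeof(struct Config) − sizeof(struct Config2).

-8

Event: @0: magic [8B, align 8] → 8; @8: checksum [1B, align 1] → 9; +3 pad (align 4); @12: version [4B, align 4] → 16; @16: dst [8B, align 8] → 24; @24: ack [4B, align 4] → 28; +4 tail pad (align 8); size 32, align 8
@0: g [1B, align 1] → 1
+1 pad (align 2)
@2: f [2B, align 2] → 4
+4 pad (align 8)
@8: d [8B, align 8] → 16
@16: b [32B, align 8] → 48
@48: a [18B, align 2] → 66
@66: h [1B, align 1] → 67
+1 pad (align 2)
@68: c [2B, align 2] → 70
+2 pad (align 4)
@72: e [4B, align 4] → 76
+4 tail pad (align 8)
size 80, align 8
— Config2 —
@0: c [2B, align 2] → 2
+6 pad (align 8)
@8: d [8B, align 8] → 16
@16: a [18B, align 2] → 34
@34: h [1B, align 1] → 35
+5 pad (align 8)
@40: b [32B, align 8] → 72
@72: g [1B, align 1] → 73
+3 pad (align 4)
@76: e [4B, align 4] → 80
@80: f [2B, align 2] → 82
+6 tail pad (align 8)
size 88, align 8
80 − 88 = -8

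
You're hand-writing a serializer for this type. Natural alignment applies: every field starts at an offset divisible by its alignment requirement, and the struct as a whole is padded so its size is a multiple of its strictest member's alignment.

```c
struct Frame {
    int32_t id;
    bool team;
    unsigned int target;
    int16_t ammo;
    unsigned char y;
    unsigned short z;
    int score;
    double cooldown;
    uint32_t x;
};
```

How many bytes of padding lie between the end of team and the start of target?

@0: id [4B, align 4] → 4
@4: team [1B, align 1] → 5
+3 pad (align 4)
@8: target [4B, align 4] → 12

3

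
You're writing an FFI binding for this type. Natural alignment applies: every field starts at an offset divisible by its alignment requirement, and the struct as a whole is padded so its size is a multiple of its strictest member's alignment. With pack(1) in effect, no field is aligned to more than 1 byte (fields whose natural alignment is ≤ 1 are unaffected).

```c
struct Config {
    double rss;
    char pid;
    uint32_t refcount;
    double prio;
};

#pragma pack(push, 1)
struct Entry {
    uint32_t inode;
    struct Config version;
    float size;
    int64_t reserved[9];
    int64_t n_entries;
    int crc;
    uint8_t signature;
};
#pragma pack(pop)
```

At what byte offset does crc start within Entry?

112

Config: rss at 0 (size 8, align 8) → ends 8; pid at 8 (size 1, align 1) → ends 9; pad 3 to align 4 for refcount; refcount at 12 (size 4, align 4) → ends 16; prio at 16 (size 8, align 8) → ends 24; total 24 bytes, alignment 8
inode at 0 (size 4, align 1) → ends 4
version at 4 (size 24, align 1) → ends 28
size at 28 (size 4, align 1) → ends 32
reserved at 32 (size 72, align 1) → ends 104
n_entries at 104 (size 8, align 1) → ends 112
crc at 112 (size 4, align 1) → ends 116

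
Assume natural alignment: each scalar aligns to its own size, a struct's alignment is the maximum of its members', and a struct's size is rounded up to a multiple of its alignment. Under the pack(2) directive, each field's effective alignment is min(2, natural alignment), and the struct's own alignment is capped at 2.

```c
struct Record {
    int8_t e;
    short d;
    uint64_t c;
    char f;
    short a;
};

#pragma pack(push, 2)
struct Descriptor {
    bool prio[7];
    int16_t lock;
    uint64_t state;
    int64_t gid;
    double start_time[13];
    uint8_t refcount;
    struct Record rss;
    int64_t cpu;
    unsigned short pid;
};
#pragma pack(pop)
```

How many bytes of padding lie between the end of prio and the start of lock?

1

Record: @0: e [1B, align 1] → 1; +1 pad (align 2); @2: d [2B, align 2] → 4; +4 pad (align 8); @8: c [8B, align 8] → 16; @16: f [1B, align 1] → 17; +1 pad (align 2); @18: a [2B, align 2] → 20; +4 tail pad (align 8); size 24, align 8
@0: prio [7B, align 1] → 7
+1 pad (align 2)
@8: lock [2B, align 2] → 10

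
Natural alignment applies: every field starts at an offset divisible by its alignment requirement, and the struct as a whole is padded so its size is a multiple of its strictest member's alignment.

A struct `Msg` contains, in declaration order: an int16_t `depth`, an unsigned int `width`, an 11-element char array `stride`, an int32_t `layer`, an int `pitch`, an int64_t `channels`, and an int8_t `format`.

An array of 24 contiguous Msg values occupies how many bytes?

1152

0..2  depth  (2B, 2-aligned)
2..4  -- padding (2B)
4..8  width  (4B, 4-aligned)
8..19  stride  (11B, 1-aligned)
19..20  -- padding (1B)
20..24  layer  (4B, 4-aligned)
24..28  pitch  (4B, 4-aligned)
28..32  -- padding (4B)
32..40  channels  (8B, 8-aligned)
40..41  format  (1B, 1-aligned)
41..48  -- tail padding (7B)
sizeof = 48, alignof = 8
array of 24: 24 × 48 = 1152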